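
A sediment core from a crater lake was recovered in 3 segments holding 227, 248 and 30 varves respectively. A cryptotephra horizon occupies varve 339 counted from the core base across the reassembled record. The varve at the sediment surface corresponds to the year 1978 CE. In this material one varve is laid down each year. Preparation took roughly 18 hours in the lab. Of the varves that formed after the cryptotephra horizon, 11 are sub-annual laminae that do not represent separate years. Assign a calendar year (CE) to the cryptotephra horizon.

1823 CE

Total varves = 227 + 248 + 30 = 505.
Between varve 339 and the sediment surface there are 505 − 339 = 166 varves.
Removing the 11 false varves leaves 166 − 11 = 155 true varves beyond the cryptotephra horizon.
1978 − 155 = 1823 CE.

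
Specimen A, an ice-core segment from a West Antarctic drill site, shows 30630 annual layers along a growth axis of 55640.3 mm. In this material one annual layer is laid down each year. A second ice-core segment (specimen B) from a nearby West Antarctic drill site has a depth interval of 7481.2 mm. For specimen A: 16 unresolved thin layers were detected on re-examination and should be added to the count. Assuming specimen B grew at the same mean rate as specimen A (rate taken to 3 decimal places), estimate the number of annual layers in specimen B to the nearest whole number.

4120 annual layers

Specimen A: correcting the raw count gives 30630 + 16 = 30646 true annual layers.
A: Extension rate ≈ 55640.3 / 30646 = 1.816 mm/yr.
B spans 7481.2 / 1.816 = 4119.60 years ≈ 4120 annual layers.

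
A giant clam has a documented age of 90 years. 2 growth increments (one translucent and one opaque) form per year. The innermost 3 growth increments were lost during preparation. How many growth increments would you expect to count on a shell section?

177 growth increments

90 years at 2 growth increments per year gives 90 × 2 = 180 growth increments.
Subtracting the 3 growth increments not captured gives 180 − 3 = 177 growth increments in the record.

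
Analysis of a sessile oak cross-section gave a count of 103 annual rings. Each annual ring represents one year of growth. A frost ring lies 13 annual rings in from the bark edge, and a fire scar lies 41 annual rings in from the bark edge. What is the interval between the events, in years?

41 − 13 = 28 annual rings lie between the two events.
One annual ring per year makes the interval 28 years.

28 yr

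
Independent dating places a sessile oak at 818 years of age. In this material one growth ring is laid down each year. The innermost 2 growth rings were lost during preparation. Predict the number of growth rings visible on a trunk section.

816 growth rings

Expected growth rings over 818 years: 818.
Subtracting the 2 growth rings not captured gives 818 − 2 = 816 growth rings in the record.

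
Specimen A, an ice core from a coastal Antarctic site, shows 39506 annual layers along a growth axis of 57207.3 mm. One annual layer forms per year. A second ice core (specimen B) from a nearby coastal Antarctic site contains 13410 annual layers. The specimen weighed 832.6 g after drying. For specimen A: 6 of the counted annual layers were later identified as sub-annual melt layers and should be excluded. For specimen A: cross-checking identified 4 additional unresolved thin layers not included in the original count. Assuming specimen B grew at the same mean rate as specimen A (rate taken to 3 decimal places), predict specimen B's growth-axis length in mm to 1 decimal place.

19417.7 mm

Specimen A: adjusted count: 39506 − 6 + 4 = 39504 annual layers.
A: Mean rate = 57207.3 mm / 39504 years ≈ 1.448 mm/year.
Length of B = 1.448 × 13410 = 19417.7 mm.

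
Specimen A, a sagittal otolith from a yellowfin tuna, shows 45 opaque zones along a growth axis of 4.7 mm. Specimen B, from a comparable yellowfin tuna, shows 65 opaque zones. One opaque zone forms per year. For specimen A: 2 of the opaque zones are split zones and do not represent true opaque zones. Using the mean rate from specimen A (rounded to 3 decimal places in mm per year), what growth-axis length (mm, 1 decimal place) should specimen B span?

Specimen A: after corrections the count is 45 − 2 = 43 opaque zones.
A: Extension rate ≈ 4.7 / 43 = 0.109 mm/yr.
B's length ≈ 0.109 × 65 = 7.1 mm.

7.1 mm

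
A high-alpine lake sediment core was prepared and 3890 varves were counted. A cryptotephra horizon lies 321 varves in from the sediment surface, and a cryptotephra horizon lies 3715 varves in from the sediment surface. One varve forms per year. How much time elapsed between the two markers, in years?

3715 − 321 = 3394 varves lie between the two events.
At one varve per year, 3394 years elapsed between them.

3394 years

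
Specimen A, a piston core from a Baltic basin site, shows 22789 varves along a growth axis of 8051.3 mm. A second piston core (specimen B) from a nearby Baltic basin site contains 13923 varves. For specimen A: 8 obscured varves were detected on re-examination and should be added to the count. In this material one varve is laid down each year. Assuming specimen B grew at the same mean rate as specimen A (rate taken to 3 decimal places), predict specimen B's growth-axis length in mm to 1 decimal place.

Specimen A: true varve count = 22789 + 8 = 22797.
A: Mean rate = 8051.3 mm / 22797 years ≈ 0.353 mm/year.
Length of B = 0.353 × 13923 = 4914.8 mm.

4914.8 mm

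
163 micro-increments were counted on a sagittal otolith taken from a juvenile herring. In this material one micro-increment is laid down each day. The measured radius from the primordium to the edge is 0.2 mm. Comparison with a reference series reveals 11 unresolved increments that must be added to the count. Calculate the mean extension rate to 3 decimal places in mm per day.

Adjusted count: 163 + 11 = 174 micro-increments.
Extension rate ≈ 0.2 / 174 = 0.001 mm per day.

0.001 mm per day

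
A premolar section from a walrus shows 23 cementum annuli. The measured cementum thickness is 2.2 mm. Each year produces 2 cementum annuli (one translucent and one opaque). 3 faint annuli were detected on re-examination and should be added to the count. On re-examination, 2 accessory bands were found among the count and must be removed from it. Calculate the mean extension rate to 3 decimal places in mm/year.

0.183 mm/year

True cementum annulus count = 23 − 2 + 3 = 24.
24 cementum annuli at 2 per year is 24 / 2 = 12 years.
Extension rate ≈ 2.2 / 12 = 0.183 mm/year.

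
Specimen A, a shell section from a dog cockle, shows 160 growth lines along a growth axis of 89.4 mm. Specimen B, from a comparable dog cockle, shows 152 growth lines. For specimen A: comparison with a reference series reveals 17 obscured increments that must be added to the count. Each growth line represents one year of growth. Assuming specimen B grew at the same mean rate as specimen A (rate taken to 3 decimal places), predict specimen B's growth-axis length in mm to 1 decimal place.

Specimen A: adjusted count: 160 + 17 = 177 growth lines.
A: 89.4 mm over 177 years gives 89.4 / 177 ≈ 0.505 mm/year.
Length of B = 0.505 × 152 = 76.8 mm.

76.8 mm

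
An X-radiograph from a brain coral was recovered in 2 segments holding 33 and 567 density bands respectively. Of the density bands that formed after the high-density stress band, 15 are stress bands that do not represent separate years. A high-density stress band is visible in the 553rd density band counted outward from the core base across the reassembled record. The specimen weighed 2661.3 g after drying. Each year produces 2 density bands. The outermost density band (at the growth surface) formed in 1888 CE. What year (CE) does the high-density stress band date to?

1872 CE

Total density bands = 33 + 567 = 600.
The high-density stress band sits at density band 553 from the core base, so 600 − 553 = 47 density bands formed after it.
Removing the 15 false density bands leaves 47 − 15 = 32 true density bands beyond the high-density stress band.
With 2 density bands per year, 32 / 2 = 16 years.
Counting back 16 years from 1888 CE places the high-density stress band in 1888 − 16 = 1872 CE.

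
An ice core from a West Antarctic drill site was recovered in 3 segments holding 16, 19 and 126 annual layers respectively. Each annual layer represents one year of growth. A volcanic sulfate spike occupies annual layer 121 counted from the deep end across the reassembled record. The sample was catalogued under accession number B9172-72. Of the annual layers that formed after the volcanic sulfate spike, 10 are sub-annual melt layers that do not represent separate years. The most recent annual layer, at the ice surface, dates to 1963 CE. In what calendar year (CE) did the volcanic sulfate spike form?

1933 CE

Total annual layers = 16 + 19 + 126 = 161.
161 − 121 = 40 annual layers lie beyond the volcanic sulfate spike toward the ice surface.
Excluding 10 false annual layers: 40 − 10 = 30.
1963 − 30 = 1933 CE.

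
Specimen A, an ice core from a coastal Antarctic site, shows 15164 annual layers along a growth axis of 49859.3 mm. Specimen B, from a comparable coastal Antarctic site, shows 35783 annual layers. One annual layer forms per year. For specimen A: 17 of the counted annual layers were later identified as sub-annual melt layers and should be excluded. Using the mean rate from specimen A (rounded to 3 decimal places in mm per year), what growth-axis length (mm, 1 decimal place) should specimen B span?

117797.6 mm

Specimen A: adjusted count: 15164 − 17 = 15147 annual layers.
A: Extension rate ≈ 49859.3 / 15147 = 3.292 mm/year.
Length of B = 3.292 × 35783 = 117797.6 mm.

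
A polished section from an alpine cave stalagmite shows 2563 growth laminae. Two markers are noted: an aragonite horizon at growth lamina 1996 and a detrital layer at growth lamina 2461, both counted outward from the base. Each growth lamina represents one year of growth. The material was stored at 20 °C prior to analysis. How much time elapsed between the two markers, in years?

Separation: 2461 − 1996 = 465 growth laminae.
That is 465 years at one growth lamina per year.

465 yr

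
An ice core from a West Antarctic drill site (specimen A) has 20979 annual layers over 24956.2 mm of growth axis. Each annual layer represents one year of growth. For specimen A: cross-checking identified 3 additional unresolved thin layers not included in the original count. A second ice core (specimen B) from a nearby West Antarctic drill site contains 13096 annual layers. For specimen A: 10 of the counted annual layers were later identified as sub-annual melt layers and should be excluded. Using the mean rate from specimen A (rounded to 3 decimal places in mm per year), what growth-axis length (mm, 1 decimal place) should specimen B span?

15584.2 mm

Specimen A: after corrections the count is 20979 − 10 + 3 = 20972 annual layers.
A: Mean rate = 24956.2 mm / 20972 years ≈ 1.190 mm/yr.
B's length ≈ 1.190 × 13096 = 15584.2 mm.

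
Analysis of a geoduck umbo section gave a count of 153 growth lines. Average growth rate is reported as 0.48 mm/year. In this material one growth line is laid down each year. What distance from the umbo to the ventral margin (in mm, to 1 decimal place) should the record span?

73.4 mm

153 years of growth are recorded.
Predicted length = 0.48 mm/year × 153 years = 73.4 mm.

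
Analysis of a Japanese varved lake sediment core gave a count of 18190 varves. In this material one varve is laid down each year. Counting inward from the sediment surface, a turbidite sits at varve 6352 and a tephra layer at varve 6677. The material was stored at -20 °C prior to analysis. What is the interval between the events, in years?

6677 − 6352 = 325 varves lie between the two events.
At one varve per year, 325 years elapsed between them.

325 yr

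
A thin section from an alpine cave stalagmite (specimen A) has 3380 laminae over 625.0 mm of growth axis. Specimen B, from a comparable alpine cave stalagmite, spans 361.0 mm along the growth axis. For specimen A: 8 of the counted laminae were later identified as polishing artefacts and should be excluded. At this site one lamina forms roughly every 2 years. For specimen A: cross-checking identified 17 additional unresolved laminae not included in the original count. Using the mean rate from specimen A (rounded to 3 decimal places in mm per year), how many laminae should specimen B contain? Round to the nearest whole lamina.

Specimen A: correcting the raw count gives 3380 − 8 + 17 = 3389 true laminae.
Specimen A: at 2 years per lamina, 3389 × 2 = 6778 years.
A: Mean rate = 625.0 mm / 6778 years ≈ 0.092 mm/year.
For B, 361.0 / 0.092 = 3923.91 years; at 2 years per lamina that is 3923.91 / 2 ≈ 1962 laminae.

1962 laminae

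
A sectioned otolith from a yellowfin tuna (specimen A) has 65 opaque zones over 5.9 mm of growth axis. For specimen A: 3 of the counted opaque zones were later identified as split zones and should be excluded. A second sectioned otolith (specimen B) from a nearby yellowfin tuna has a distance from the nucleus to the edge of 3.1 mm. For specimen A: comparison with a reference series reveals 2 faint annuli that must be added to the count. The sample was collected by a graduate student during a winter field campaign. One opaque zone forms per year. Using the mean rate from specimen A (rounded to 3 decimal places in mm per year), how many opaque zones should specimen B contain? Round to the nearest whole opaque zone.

34 opaque zones

Specimen A: adjusted count: 65 − 3 + 2 = 64 opaque zones.
A: 5.9 mm over 64 years gives 5.9 / 64 ≈ 0.092 mm/yr.
Specimen B: 3.1 mm / 0.092 mm per year = 33.70 years ≈ 34 opaque zones.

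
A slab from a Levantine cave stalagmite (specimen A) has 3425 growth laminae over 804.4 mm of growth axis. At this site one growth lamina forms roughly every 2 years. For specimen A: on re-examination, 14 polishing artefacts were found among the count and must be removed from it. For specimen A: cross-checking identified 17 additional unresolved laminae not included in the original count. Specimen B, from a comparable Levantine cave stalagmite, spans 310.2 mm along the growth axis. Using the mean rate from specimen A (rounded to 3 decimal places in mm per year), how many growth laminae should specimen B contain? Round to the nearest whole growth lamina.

1326 growth laminae

Specimen A: after corrections the count is 3425 − 14 + 17 = 3428 growth laminae.
Specimen A: 3428 growth laminae at 2 years each span 3428 × 2 = 6856 years.
A: Mean rate = 804.4 mm / 6856 years ≈ 0.117 mm per year.
Specimen B: 310.2 mm / 0.117 mm per year = 2651.28 years; at 2 years per growth lamina that is 2651.28 / 2 ≈ 1326 growth laminae.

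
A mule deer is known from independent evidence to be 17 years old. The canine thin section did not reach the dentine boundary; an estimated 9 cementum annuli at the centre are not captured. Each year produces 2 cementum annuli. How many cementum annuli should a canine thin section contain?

Expected cementum annuli: 17 × 2 = 34.
34 − 9 missed = 25 cementum annuli expected in the prepared section.

25 cementum annuli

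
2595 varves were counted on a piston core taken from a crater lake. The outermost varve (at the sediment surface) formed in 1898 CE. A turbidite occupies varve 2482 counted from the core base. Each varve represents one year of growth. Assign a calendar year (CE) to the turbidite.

Between varve 2482 and the sediment surface there are 2595 − 2482 = 113 varves.
The varve at the sediment surface is 1898 CE, so the turbidite dates to 1898 − 113 = 1785 CE.

1785 CE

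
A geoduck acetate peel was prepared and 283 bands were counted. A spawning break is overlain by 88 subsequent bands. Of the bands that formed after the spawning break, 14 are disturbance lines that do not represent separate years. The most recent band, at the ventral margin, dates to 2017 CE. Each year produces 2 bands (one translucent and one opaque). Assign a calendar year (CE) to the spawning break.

88 bands post-date the spawning break.
Excluding 14 false bands: 88 − 14 = 74.
Dividing by 2 bands per year: 74 / 2 = 37 years.
The band at the ventral margin is 2017 CE, so the spawning break dates to 2017 − 37 = 1980 CE.

1980 CE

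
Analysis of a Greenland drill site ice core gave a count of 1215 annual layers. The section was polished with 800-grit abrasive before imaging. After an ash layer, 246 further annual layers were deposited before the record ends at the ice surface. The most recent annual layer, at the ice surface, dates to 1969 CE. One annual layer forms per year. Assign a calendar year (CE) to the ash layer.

246 annual layers post-date the ash layer.
1969 − 246 = 1723 CE.

1723 CE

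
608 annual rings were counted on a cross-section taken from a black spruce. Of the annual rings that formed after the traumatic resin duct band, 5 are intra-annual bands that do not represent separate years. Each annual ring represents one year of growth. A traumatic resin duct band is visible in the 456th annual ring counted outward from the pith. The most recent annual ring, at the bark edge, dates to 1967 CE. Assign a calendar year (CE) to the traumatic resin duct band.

The traumatic resin duct band sits at annual ring 456 from the pith, so 608 − 456 = 152 annual rings formed after it.
Removing the 5 false annual rings leaves 152 − 5 = 147 true annual rings beyond the traumatic resin duct band.
1967 − 147 = 1820 CE.

1820 CE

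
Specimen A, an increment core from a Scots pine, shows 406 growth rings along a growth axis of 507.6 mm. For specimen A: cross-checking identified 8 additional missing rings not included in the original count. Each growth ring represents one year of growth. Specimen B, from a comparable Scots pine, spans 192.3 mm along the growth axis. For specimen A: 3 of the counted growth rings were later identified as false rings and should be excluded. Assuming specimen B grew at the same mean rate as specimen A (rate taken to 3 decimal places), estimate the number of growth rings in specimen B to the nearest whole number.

Specimen A: true growth ring count = 406 − 3 + 8 = 411.
A: Mean rate = 507.6 mm / 411 years ≈ 1.235 mm/year.
Specimen B: 192.3 mm / 1.235 mm per year = 155.71 years ≈ 156 growth rings.

156 growth rings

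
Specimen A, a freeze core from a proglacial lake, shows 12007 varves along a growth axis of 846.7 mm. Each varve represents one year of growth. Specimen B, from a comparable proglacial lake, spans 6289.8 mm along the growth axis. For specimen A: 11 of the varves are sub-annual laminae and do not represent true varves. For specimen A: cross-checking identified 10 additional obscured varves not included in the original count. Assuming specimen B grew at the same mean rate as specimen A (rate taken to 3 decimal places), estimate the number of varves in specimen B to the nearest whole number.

Specimen A: adjusted count: 12007 − 11 + 10 = 12006 varves.
A: Mean rate = 846.7 mm / 12006 years ≈ 0.071 mm/year.
B spans 6289.8 / 0.071 = 88588.73 years ≈ 88589 varves.

88589 varves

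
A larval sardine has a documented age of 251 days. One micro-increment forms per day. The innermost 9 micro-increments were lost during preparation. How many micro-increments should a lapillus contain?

Expected micro-increments over 251 days: 251.
Subtracting the 9 micro-increments not captured gives 251 − 9 = 242 micro-increments in the record.

242 micro-increments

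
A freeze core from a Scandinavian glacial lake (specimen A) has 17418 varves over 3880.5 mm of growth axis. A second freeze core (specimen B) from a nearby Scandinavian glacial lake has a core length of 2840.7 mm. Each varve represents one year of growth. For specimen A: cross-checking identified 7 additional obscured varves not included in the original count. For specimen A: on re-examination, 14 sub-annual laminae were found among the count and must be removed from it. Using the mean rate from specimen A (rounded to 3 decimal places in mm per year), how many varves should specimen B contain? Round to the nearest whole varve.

Specimen A: after corrections the count is 17418 − 14 + 7 = 17411 varves.
A: Extension rate ≈ 3880.5 / 17411 = 0.223 mm/year.
For B, 2840.7 / 0.223 = 12738.57 years ≈ 12739 varves.

12739 varves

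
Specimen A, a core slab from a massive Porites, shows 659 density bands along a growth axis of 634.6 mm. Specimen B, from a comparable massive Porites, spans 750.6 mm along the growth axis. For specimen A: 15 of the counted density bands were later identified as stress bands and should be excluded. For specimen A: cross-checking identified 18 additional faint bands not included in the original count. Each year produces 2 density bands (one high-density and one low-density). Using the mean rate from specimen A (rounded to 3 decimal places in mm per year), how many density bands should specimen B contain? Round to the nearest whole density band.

783 density bands

Specimen A: adjusted count: 659 − 15 + 18 = 662 density bands.
Specimen A: dividing by 2 density bands per year: 662 / 2 = 331 years.
A: 634.6 mm over 331 years gives 634.6 / 331 ≈ 1.917 mm/year.
Specimen B: 750.6 mm / 1.917 mm per year = 391.55 years; at 2 density bands per year that is 391.55 × 2 ≈ 783 density bands.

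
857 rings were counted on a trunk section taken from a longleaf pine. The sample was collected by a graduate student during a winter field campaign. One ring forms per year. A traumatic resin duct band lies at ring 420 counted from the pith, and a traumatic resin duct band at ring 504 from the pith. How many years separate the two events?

Separation: 504 − 420 = 84 rings.
At one ring per year, 84 years elapsed between them.

84 years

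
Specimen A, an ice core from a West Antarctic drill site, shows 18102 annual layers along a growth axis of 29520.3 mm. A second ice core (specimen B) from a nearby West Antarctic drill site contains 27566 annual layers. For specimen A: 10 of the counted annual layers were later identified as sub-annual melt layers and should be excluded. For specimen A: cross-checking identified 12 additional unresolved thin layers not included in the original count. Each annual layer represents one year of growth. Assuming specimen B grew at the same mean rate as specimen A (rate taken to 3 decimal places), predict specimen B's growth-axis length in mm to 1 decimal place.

44960.1 mm

Specimen A: correcting the raw count gives 18102 − 10 + 12 = 18104 true annual layers.
A: Extension rate ≈ 29520.3 / 18104 = 1.631 mm/yr.
B's length ≈ 1.631 × 27566 = 44960.1 mm.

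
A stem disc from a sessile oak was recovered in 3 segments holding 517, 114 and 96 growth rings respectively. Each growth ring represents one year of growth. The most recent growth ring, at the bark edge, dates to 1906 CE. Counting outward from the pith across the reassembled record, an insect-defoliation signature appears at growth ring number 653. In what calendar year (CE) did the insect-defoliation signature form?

1832 CE

Total growth rings = 517 + 114 + 96 = 727.
727 − 653 = 74 growth rings lie beyond the insect-defoliation signature toward the bark edge.
1906 − 74 = 1832 CE.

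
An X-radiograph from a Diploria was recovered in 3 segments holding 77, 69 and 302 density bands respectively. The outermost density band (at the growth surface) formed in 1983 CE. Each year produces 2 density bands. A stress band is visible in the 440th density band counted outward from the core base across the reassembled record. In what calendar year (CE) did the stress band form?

1979 CE

Total density bands = 77 + 69 + 302 = 448.
Between density band 440 and the growth surface there are 448 − 440 = 8 density bands.
8 density bands at 2 per year is 8 / 2 = 4 years.
The density band at the growth surface is 1983 CE, so the stress band dates to 1983 − 4 = 1979 CE.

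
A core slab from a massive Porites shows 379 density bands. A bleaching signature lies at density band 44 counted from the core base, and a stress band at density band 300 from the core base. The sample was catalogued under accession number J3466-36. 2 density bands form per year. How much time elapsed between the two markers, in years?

The two markers are separated by 300 − 44 = 256 density bands.
Dividing by 2 density bands per year: 256 / 2 = 128 years.

128 years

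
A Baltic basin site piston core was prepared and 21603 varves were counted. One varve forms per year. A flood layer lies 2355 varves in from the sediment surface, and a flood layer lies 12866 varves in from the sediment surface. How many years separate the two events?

12866 − 2355 = 10511 varves lie between the two events.
One varve per year makes the interval 10511 years.

10511 yr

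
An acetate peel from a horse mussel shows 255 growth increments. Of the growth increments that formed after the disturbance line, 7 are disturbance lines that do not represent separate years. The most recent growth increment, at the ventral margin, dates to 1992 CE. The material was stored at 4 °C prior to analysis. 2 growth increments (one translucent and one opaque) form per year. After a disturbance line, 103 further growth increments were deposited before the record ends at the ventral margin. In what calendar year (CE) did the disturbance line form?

1944 CE

103 growth increments formed after the disturbance line.
Removing the 7 false growth increments leaves 103 − 7 = 96 true growth increments beyond the disturbance line.
96 growth increments at 2 per year is 96 / 2 = 48 years.
Counting back 48 years from 1992 CE places the disturbance line in 1992 − 48 = 1944 CE.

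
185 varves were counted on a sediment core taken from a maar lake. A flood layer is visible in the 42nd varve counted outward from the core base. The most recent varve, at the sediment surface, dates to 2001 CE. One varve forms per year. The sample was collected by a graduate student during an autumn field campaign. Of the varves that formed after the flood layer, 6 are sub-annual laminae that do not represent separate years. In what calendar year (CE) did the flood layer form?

185 − 42 = 143 varves lie beyond the flood layer toward the sediment surface.
143 − 6 false = 137 true varves after the flood layer.
Counting back 137 years from 2001 CE places the flood layer in 2001 − 137 = 1864 CE.

1864 CE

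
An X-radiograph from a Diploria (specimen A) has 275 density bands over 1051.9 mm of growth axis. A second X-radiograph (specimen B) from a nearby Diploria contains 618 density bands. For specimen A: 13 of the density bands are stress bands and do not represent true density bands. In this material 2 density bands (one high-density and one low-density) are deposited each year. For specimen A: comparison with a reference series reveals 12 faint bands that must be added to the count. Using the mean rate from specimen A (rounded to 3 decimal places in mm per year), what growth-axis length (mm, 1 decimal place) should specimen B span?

Specimen A: correcting the raw count gives 275 − 13 + 12 = 274 true density bands.
Specimen A: dividing by 2 density bands per year: 274 / 2 = 137 years.
A: 1051.9 mm over 137 years gives 1051.9 / 137 ≈ 7.678 mm/yr.
Specimen B: dividing by 2 density bands per year: 618 / 2 = 309 years. Length of B = 7.678 × 309 = 2372.5 mm.

2372.5 mm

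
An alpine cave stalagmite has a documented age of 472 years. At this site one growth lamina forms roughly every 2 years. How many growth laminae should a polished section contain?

236 growth laminae

Expected growth laminae: 472 / 2 = 236.
So 236 growth laminae should be present.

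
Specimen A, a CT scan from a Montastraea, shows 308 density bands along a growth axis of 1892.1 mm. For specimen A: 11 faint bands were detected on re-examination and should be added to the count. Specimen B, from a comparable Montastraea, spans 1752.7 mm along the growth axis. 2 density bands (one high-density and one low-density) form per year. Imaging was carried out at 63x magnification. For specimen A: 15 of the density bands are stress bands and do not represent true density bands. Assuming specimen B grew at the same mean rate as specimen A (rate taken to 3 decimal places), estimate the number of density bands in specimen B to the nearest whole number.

282 density bands

Specimen A: correcting the raw count gives 308 − 15 + 11 = 304 true density bands.
Specimen A: 304 density bands at 2 per year is 304 / 2 = 152 years.
A: Extension rate ≈ 1892.1 / 152 = 12.448 mm/year.
B spans 1752.7 / 12.448 = 140.80 years; at 2 density bands per year that is 140.80 × 2 ≈ 282 density bands.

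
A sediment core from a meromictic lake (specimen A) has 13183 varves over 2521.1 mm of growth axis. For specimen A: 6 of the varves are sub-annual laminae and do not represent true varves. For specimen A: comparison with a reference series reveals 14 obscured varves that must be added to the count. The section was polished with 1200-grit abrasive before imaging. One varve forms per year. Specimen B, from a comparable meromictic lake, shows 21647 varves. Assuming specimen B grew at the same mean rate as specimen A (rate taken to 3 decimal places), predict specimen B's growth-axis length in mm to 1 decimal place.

Specimen A: true varve count = 13183 − 6 + 14 = 13191.
A: Extension rate ≈ 2521.1 / 13191 = 0.191 mm per year.
Length of B = 0.191 × 21647 = 4134.6 mm.

4134.6 mm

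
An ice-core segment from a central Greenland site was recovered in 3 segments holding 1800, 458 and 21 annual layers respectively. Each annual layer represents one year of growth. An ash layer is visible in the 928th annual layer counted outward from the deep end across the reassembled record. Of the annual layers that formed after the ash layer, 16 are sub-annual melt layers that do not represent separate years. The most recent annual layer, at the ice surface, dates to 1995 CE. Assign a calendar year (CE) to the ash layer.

Total annual layers = 1800 + 458 + 21 = 2279.
Between annual layer 928 and the ice surface there are 2279 − 928 = 1351 annual layers.
Excluding 16 false annual layers: 1351 − 16 = 1335.
The annual layer at the ice surface is 1995 CE, so the ash layer dates to 1995 − 1335 = 660 CE.

660 CE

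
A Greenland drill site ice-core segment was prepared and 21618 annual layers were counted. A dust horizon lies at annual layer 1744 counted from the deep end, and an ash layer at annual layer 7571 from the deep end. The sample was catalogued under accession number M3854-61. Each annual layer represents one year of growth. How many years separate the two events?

The two markers are separated by 7571 − 1744 = 5827 annual layers.
One annual layer per year makes the interval 5827 years.

5827 years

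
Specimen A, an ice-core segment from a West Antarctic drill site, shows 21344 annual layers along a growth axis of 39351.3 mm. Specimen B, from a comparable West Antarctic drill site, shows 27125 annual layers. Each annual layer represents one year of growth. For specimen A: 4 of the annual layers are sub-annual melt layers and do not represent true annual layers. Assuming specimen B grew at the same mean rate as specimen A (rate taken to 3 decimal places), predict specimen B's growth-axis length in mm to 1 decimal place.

Specimen A: true annual layer count = 21344 − 4 = 21340.
A: Extension rate ≈ 39351.3 / 21340 = 1.844 mm/year.
B's length ≈ 1.844 × 27125 = 50018.5 mm.

50018.5 mm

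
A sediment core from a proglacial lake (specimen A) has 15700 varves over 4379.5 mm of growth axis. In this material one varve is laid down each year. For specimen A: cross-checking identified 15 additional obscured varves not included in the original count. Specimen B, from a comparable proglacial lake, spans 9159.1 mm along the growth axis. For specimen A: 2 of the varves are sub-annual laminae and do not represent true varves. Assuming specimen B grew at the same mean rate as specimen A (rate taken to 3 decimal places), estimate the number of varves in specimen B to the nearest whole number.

32828 varves

Specimen A: after corrections the count is 15700 − 2 + 15 = 15713 varves.
A: 4379.5 mm over 15713 years gives 4379.5 / 15713 ≈ 0.279 mm/year.
Specimen B: 9159.1 mm / 0.279 mm per year = 32828.32 years ≈ 32828 varves.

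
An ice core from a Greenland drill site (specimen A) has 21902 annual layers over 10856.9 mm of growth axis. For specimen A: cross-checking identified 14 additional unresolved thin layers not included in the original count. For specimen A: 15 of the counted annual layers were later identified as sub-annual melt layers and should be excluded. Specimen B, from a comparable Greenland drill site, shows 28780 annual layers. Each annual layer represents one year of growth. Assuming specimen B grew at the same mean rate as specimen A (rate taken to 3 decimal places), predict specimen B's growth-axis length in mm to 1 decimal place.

Specimen A: after corrections the count is 21902 − 15 + 14 = 21901 annual layers.
A: Extension rate ≈ 10856.9 / 21901 = 0.496 mm/year.
For B, 0.496 mm/year × 28780 years = 14274.9 mm.

14274.9 mm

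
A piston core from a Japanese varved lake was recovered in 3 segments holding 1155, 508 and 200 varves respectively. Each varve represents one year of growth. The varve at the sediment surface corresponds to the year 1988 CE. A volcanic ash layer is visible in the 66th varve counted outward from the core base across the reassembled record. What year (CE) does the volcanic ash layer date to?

Total varves = 1155 + 508 + 200 = 1863.
The volcanic ash layer sits at varve 66 from the core base, so 1863 − 66 = 1797 varves formed after it.
The varve at the sediment surface is 1988 CE, so the volcanic ash layer dates to 1988 − 1797 = 191 CE.

191 CE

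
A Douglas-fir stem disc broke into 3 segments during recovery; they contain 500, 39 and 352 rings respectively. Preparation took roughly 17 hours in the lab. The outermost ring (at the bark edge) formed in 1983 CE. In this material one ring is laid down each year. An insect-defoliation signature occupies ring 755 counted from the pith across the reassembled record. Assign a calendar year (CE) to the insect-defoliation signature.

1847 CE

Total rings = 500 + 39 + 352 = 891.
891 − 755 = 136 rings lie beyond the insect-defoliation signature toward the bark edge.
The ring at the bark edge is 1983 CE, so the insect-defoliation signature dates to 1983 − 136 = 1847 CE.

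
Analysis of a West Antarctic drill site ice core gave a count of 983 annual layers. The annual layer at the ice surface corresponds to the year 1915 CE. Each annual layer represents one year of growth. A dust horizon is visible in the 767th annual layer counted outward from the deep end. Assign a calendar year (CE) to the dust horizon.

The dust horizon sits at annual layer 767 from the deep end, so 983 − 767 = 216 annual layers formed after it.
Counting back 216 years from 1915 CE places the dust horizon in 1915 − 216 = 1699 CE.

1699 CE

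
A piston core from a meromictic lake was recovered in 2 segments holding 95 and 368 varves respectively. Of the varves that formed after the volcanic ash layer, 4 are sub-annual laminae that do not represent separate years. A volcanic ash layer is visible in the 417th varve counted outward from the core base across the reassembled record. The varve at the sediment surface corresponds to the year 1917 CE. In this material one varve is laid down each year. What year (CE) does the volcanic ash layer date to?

1875 CE

Total varves = 95 + 368 = 463.
Between varve 417 and the sediment surface there are 463 − 417 = 46 varves.
Removing the 4 false varves leaves 46 − 4 = 42 true varves beyond the volcanic ash layer.
The varve at the sediment surface is 1917 CE, so the volcanic ash layer dates to 1917 − 42 = 1875 CE.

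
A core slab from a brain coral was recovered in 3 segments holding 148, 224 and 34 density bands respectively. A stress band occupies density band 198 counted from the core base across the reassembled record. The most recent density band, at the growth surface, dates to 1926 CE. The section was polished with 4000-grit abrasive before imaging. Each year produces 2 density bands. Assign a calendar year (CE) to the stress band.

1822 CE

Total density bands = 148 + 224 + 34 = 406.
The stress band sits at density band 198 from the core base, so 406 − 198 = 208 density bands formed after it.
208 density bands at 2 per year is 208 / 2 = 104 years.
The density band at the growth surface is 1926 CE, so the stress band dates to 1926 − 104 = 1822 CE.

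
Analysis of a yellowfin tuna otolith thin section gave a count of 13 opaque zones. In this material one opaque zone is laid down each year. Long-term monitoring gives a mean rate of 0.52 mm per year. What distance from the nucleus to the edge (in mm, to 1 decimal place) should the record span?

The record spans 13 years at 0.52 mm per year.
Predicted length = 0.52 mm/year × 13 years = 6.8 mm.

6.8 mm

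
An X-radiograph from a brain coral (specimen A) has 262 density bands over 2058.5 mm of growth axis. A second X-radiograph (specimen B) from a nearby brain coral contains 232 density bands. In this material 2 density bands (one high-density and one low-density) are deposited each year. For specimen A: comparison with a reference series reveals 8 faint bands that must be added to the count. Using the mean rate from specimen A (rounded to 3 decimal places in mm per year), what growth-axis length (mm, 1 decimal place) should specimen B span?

Specimen A: after corrections the count is 262 + 8 = 270 density bands.
Specimen A: with 2 density bands per year, 270 / 2 = 135 years.
A: Mean rate = 2058.5 mm / 135 years ≈ 15.248 mm/yr.
Specimen B: 232 density bands at 2 per year is 232 / 2 = 116 years. For B, 15.248 mm/year × 116 years = 1768.8 mm.

1768.8 mm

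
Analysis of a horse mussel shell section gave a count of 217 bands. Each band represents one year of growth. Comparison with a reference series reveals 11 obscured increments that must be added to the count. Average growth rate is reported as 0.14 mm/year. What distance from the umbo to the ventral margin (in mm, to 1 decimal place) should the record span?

31.9 mm

Adjusted count: 217 + 11 = 228 bands.
228 years at 0.14 mm/year gives 0.14 × 228 = 31.9 mm.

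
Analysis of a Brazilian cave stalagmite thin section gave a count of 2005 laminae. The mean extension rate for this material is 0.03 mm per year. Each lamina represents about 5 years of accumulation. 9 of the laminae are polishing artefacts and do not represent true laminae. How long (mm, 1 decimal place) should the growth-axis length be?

299.4 mm

After corrections the count is 2005 − 9 = 1996 laminae.
1996 laminae at 5 years each span 1996 × 5 = 9980 years.
9980 years at 0.03 mm/year gives 0.03 × 9980 = 299.4 mm.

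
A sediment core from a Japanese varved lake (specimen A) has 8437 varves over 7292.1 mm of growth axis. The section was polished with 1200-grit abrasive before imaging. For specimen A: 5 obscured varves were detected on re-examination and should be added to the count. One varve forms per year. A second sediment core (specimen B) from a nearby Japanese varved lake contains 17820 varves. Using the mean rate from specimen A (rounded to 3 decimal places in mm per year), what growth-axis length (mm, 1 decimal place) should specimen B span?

Specimen A: true varve count = 8437 + 5 = 8442.
A: 7292.1 mm over 8442 years gives 7292.1 / 8442 ≈ 0.864 mm per year.
For B, 0.864 mm/year × 17820 years = 15396.5 mm.

15396.5 mm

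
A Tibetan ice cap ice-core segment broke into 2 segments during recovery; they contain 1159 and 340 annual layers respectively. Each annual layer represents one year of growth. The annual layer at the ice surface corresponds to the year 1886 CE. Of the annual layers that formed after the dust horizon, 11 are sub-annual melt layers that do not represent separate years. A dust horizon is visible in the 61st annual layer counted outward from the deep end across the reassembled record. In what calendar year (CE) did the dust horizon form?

459 CE

Total annual layers = 1159 + 340 = 1499.
1499 − 61 = 1438 annual layers lie beyond the dust horizon toward the ice surface.
Excluding 11 false annual layers: 1438 − 11 = 1427.
Counting back 1427 years from 1886 CE places the dust horizon in 1886 − 1427 = 459 CE.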